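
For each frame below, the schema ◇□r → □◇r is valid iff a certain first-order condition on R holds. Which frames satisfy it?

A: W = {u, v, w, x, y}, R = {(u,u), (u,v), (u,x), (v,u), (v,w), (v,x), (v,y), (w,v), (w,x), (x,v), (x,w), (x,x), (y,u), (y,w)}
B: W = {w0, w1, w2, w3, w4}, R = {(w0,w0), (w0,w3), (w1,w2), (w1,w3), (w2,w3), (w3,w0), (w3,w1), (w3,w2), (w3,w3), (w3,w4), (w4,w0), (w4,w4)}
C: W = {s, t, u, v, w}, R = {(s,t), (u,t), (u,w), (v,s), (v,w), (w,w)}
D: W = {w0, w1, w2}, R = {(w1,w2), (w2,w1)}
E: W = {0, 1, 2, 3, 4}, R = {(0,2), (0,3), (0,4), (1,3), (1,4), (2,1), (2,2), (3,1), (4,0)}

This is the axiom for convergence; its first-order frame correspondent is ∀x ∀y ∀z (Rxy ∧ Rxz → ∃w (Ryw ∧ Rzw)).
A: fails — Rvw and Rvy but w and y have no common successor.
B: fails — Rw3w1 and Rw3w4 but w1 and w4 have no common successor.
C: fails — Rst and Rst but t and t have no common successor.
D: ✓.
E: fails — R02 and R04 but 2 and 4 have no common successor.

D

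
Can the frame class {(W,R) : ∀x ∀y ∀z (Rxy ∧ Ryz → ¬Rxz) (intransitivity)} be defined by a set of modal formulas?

Any modally definable frame class is closed under surjective bounded morphisms.
The 3-cycle (worlds 0,1,2 with 0→1→2→0) is intransitive. Mapping every world to a single reflexive point • is a surjective bounded morphism; the reflexive point is not intransitive (R••∧R•• but R••).
So the class is not modally definable.

No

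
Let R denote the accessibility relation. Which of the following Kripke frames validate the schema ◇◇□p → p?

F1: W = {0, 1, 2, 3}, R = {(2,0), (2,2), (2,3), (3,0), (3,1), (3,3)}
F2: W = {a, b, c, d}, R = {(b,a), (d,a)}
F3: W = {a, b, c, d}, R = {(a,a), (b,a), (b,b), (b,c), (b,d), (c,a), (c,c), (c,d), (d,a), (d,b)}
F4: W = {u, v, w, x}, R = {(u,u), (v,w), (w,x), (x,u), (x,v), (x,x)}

The schema corresponds to a generalized confluence (Geach) condition: ∀x ∀y (xR²y → ∃w (yRw ∧ x = w)).
F1: fails — 2R²0 but no w with 0Rw and 2=w.
F2: satisfies the condition.
F3: fails — bR²a but no w with aRw and b=w.
F4: fails — wR²u but no t with uRt and w=t.
Valid on: F2.

F2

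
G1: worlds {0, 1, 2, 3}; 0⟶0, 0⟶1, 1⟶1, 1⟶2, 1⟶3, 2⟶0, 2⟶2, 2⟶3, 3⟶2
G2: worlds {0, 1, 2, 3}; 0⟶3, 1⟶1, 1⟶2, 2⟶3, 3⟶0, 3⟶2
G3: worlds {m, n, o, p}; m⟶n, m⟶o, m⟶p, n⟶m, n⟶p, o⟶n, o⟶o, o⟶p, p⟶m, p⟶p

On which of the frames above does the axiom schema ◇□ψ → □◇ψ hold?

G3

The schema corresponds to convergence: ∀x ∀y ∀z (Rxy ∧ Rxz → ∃w (Ryw ∧ Rzw)).
G1: fails — R23 and R20 but 3 and 0 have no common successor.
G2: fails — R12 and R11 but 2 and 1 have no common successor.
G3: holds.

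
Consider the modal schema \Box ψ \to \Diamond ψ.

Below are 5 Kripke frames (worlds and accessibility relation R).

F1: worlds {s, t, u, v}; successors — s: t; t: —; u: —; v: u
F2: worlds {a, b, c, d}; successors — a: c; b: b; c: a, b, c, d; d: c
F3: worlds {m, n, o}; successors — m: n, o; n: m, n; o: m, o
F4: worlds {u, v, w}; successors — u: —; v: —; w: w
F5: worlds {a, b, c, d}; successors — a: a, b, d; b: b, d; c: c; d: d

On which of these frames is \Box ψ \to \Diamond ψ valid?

The schema corresponds to seriality: \forall x \exists y Rxy.
F1: fails — world t has no successor.
F2: condition met.
F3: condition met.
F4: fails — world u has no successor.
F5: condition met.

F2, F3, F5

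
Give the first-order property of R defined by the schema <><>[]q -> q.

This is a Sahlqvist (Geach-type) schema ◇^2□^1q → □^0◇^0q.
Minimal-valuation argument: fix x; take any y with xR^2y and any z with xR^0z. Set V(q) to the set of worlds R-reachable from y in exactly 1 step. Then □^1q holds at y, so the antecedent holds at x; validity forces ◇^0q at z, giving a w with zR^0w and yR^1w.
First-order correspondent: forall x forall y (x R^2 y -> exists w (yRw & x = w)).

forall x forall y (x R^2 y -> exists w (yRw & x = w))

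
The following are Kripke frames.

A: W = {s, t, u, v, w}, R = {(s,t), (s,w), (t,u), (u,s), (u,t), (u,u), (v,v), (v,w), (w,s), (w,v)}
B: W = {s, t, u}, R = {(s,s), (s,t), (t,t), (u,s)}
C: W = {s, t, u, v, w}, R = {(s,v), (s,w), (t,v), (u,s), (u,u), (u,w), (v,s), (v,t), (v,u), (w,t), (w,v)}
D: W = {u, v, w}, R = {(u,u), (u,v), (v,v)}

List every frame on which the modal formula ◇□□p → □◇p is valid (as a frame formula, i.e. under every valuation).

B, D

This is the axiom for a generalized confluence (Geach) condition; its first-order frame correspondent is ∀x ∀y ∀z ((xRy ∧ xRz) → ∃w (yR²w ∧ zRw)).
A: fails — sRw, sRt but no w* with wR²w* and tRw*.
B: ✓.
C: fails — vRt, vRs but no w* with tR²w* and sRw*.
D: ✓.
Valid on: B, D.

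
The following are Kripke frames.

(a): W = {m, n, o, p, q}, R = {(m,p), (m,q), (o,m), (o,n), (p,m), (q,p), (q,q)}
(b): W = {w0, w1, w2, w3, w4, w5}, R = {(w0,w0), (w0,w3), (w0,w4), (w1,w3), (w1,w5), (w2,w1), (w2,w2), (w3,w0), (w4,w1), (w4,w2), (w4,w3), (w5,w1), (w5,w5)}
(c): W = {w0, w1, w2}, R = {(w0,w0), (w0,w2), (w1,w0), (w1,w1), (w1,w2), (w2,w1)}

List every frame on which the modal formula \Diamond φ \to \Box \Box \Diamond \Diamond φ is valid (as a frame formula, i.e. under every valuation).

Frame correspondent (Sahlqvist): \forall x \forall y \forall z ((xRy \wedge x R^2 z) \to \exists w (y = w \wedge z R^2 w)) — i.e. a generalized confluence (Geach) condition.
(a): fails — oRm, oR²p but no w with m=w and pR²w.
(b): fails — w0Rw0, w0R²w2 but no w with w0=w and w2R²w.
(c): ✓.
Valid on: (c).

(c)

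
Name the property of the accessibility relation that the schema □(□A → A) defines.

This schema is the T□ axiom.
Its frame correspondent is shift-reflexivity — ∀x ∀y (Rxy → Ryy).

shift-reflexivity: ∀x ∀y (Rxy → Ryy)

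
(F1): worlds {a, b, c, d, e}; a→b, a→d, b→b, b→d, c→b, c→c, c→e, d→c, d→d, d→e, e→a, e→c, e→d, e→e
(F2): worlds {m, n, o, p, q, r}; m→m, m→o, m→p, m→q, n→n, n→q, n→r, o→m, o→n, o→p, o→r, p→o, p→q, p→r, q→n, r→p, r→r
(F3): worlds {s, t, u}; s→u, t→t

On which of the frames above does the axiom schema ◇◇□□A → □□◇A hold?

This is the axiom for a generalized confluence (Geach) condition; its first-order frame correspondent is ∀x ∀y ∀z ((xR²y ∧ xR²z) → ∃w (yR²w ∧ zRw)).
(F1): holds.
(F2): fails — mR²r, mR²q but no w with rR²w and qRw.
(F3): holds.
Valid on: (F1), (F3).

(F1), (F3)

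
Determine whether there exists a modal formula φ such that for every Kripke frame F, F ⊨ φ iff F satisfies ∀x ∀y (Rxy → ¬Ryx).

No

Modal frame validity is preserved under surjective bounded morphisms.
The 3-cycle (worlds w0,w1,w2 with w0→w1→w2→w0) is asymmetric. Mapping every world to a single reflexive point • is a surjective bounded morphism, and the reflexive point is not asymmetric (R•• but asymmetry requires ¬R••).
Hence asymmetry is not modally definable.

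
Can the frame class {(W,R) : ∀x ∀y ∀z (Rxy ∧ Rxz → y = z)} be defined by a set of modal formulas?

This is a Sahlqvist condition; the CD axiom ◇q → □q defines it.
Suppose ◇q→□q is valid. Take Rxy, Rxz and set V(q)={y}. Then ◇q at x, so □q at x, so q at z, i.e. z=y.

Yes, by ◇q → □q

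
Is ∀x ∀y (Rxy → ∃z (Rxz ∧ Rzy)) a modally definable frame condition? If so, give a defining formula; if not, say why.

Yes — defined by □□r → □r

Yes: it is density, defined by the C4 schema □□r → □r.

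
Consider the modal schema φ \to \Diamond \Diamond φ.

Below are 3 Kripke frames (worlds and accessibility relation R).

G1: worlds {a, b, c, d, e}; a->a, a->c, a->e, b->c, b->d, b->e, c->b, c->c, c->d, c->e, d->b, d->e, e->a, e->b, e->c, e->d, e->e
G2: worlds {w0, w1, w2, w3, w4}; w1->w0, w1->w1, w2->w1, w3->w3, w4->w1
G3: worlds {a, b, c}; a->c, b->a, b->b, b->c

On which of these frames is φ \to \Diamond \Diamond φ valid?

This is the axiom for a generalized confluence (Geach) condition; its first-order frame correspondent is \forall x \exists w (x = w \wedge x R^2 w).
G1: ✓.
G2: fails — at w0 but no w with w0=w and w0R²w.
G3: fails — at a but no w with a=w and aR²w.

G1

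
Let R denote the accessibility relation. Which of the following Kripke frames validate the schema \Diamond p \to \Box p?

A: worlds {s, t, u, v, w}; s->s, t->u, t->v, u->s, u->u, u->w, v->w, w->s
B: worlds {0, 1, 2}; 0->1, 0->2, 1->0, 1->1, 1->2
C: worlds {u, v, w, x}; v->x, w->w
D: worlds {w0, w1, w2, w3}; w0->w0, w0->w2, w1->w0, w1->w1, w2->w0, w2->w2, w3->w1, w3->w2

The schema corresponds to partial functionality: \forall x \forall y \forall z (Rxy \wedge Rxz \to y = z).
A: fails — t sees both u and v.
B: fails — 0 sees both 1 and 2.
C: holds.
D: fails — w0 sees both w0 and w2.

C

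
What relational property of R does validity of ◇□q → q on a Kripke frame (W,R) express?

Equivalently (dual form): q → □◇q.
Suppose q→□◇q is valid. Take Rxy and set V(q)={x}. Then q at x, so □◇q at x, so ◇q at y, so some z with Ryz has q; z=x, i.e. Ryx.
Conversely, on a frame with symmetry the schema holds at every world under every valuation.
So the correspondent is symmetry.

symmetry: ∀x ∀y (Rxy → Ryx)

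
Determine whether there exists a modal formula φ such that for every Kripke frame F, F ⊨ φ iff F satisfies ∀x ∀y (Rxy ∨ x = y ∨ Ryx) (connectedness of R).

Any modally definable frame class is closed under disjoint unions.
Take 2 disjoint single-world reflexive frames: each is trivially connected, but their disjoint union has 2 worlds with no edge between distinct components, so it is not connected.
Hence connectedness of R is not modally definable.

No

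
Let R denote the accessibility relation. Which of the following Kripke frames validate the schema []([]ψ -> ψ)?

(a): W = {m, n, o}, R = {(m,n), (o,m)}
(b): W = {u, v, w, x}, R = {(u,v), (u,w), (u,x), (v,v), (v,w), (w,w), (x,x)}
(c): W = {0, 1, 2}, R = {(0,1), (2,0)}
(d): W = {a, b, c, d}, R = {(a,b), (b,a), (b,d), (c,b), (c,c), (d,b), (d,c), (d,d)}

Frame correspondent (Sahlqvist): forall x forall y (Rxy -> Ryy) — i.e. shift-reflexivity.
(a): fails — Rom but not Rmm.
(b): holds.
(c): fails — R01 but not R11.
(d): fails — Rab but not Rbb.

(b)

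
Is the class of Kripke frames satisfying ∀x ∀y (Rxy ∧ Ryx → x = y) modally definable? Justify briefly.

If a class were modally definable it would be closed under surjective bounded morphisms (Goldblatt–Thomason).
The 8-cycle (worlds s,t,u,v,w,x,y,z with s→t→u→v→w→x→y→z→s) is antisymmetric. Sending even-indexed worlds to a and odd-indexed worlds to b is a surjective bounded morphism onto the two-world frame with a↔b, which is not antisymmetric.
So no modal formula (or set of formulas) defines exactly the antisymmetric frames.

No — not modally definable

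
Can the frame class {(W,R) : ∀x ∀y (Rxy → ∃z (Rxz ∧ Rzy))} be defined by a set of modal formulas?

Yes: it is density, defined by the C4 schema □□r → □r.
Suppose □□r→□r is valid. Take Rxy and set V(r)={w : xR²w}. Then □□r at x, so □r at x, so r at y, i.e. ∃z(Rxz∧Rzy).

Definable; □□r → □r defines it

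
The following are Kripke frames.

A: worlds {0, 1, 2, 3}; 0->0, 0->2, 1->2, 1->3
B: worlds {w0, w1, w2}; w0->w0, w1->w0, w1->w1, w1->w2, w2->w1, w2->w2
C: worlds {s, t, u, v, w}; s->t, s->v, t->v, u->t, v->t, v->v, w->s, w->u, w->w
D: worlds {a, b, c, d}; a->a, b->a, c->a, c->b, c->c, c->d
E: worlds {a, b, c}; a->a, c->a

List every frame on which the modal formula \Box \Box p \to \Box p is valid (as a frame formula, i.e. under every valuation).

Frame correspondent (Sahlqvist): \forall x \forall y (Rxy \to \exists z (Rxz \wedge Rzy)) — i.e. density.
A: fails — R12 but no z with R1z and Rz2.
B: holds.
C: fails — Rut but no z with Ruz and Rzt.
D: holds.
E: holds.
Valid on: B, D, E.

B, D, E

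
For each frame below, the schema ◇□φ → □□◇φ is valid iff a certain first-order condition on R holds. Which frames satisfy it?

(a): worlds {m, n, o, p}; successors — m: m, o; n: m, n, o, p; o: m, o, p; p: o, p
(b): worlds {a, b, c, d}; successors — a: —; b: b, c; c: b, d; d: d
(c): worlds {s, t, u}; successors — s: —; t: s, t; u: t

The schema corresponds to a generalized confluence (Geach) condition: ∀x ∀y ∀z ((xRy ∧ xR²z) → ∃w (yRw ∧ zRw)).
(a): satisfies the condition.
(b): fails — bRb, bR²d but no w with bRw and dRw.
(c): fails — tRs, tR²s but no w with sRw and sRw.

(a)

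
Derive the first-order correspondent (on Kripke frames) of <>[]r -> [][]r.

forall x forall y forall z ((xRy & x R^2 z) -> exists w (yRw & z = w))

This is a Sahlqvist (Geach-type) schema ◇^1□^1r → □^2◇^0r.
Minimal-valuation argument: fix x; take any y with xR^1y and any z with xR^2z. Set V(r) to the set of worlds R-reachable from y in exactly 1 step. Then □^1r holds at y, so the antecedent holds at x; validity forces ◇^0r at z, giving a w with zR^0w and yR^1w.
First-order correspondent: forall x forall y forall z ((xRy & x R^2 z) -> exists w (yRw & z = w)).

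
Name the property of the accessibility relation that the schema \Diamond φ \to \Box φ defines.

Partial functionality

Suppose ◇φ→□φ is valid. Take Rxy, Rxz and set V(φ)={y}. Then ◇φ at x, so □φ at x, so φ at z, i.e. z=y.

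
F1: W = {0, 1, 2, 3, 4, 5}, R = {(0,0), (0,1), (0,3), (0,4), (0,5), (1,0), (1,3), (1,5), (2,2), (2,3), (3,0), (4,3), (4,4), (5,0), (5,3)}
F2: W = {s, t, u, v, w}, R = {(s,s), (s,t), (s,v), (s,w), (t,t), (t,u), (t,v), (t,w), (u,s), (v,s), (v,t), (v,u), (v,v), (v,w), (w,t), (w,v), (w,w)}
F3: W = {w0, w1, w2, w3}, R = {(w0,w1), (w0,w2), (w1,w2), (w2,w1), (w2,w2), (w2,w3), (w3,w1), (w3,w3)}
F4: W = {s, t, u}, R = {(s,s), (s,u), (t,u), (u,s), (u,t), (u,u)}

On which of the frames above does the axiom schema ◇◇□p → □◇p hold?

F4

This is the axiom for a generalized confluence (Geach) condition; its first-order frame correspondent is ∀x ∀y ∀z ((xR²y ∧ xRz) → ∃w (yRw ∧ zRw)).
F1: fails — 0R²3, 0R4 but no w with 3Rw and 4Rw.
F2: fails — sR²u, sRt but no w* with uRw* and tRw*.
F3: fails — w0R²w3, w0Rw1 but no w with w3Rw and w1Rw.
F4: holds.
Valid on: F4.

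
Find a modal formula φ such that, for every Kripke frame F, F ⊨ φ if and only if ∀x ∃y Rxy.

A defining formula is □r → ◇r (the D axiom).
Suppose □r→◇r is valid. At any x set V(r)=W. Then □r at x, so ◇r at x, so x has a successor.

□r → ◇r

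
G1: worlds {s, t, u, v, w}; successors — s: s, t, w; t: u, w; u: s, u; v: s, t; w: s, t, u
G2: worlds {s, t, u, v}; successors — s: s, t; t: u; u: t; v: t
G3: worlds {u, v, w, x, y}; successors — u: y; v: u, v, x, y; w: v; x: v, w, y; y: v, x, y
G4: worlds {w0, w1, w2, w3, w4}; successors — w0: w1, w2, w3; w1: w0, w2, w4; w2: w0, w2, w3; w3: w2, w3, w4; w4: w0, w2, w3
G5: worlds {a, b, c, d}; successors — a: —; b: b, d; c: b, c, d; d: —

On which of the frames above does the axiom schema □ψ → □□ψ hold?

G5

Frame correspondent (Sahlqvist): ∀x ∀y ∀z (Rxy ∧ Ryz → Rxz) — i.e. transitivity.
G1: fails — Rwt and Rtw but not Rww.
G2: fails — Rut and Rtu but not Ruu.
G3: fails — Ryx and Rxw but not Ryw.
G4: fails — Rw1w2 and Rw2w3 but not Rw1w3.
G5: condition met.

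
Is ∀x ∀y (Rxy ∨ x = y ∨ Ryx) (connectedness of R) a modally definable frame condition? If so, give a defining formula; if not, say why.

Any modally definable frame class is closed under disjoint unions.
Take 3 disjoint single-world reflexive frames: each is trivially connected, but their disjoint union has 3 worlds with no edge between distinct components, so it is not connected.
Hence connectedness of R is not modally definable.

No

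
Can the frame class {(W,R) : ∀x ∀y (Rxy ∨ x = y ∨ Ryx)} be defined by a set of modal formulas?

Not modally definable

Modal frame validity is preserved under disjoint unions.
Take 4 disjoint single-world reflexive frames: each is trivially connected, but their disjoint union has 4 worlds with no edge between distinct components, so it is not connected.
So the class is not modally definable.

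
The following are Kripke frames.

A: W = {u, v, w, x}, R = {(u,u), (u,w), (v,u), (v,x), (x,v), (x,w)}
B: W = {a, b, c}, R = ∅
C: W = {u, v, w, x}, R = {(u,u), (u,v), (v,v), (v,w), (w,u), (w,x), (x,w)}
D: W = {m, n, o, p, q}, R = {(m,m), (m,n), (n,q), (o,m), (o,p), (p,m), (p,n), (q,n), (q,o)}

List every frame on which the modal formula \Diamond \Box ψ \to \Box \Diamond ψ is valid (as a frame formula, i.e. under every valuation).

B

The schema corresponds to convergence: \forall x \forall y \forall z (Rxy \wedge Rxz \to \exists w (Ryw \wedge Rzw)).
A: fails — Ruw and Ruw but w and w have no common successor.
B: condition met.
C: fails — Rvv and Rvw but v and w have no common successor.
D: fails — Rmm and Rmn but m and n have no common successor.
Valid on: B.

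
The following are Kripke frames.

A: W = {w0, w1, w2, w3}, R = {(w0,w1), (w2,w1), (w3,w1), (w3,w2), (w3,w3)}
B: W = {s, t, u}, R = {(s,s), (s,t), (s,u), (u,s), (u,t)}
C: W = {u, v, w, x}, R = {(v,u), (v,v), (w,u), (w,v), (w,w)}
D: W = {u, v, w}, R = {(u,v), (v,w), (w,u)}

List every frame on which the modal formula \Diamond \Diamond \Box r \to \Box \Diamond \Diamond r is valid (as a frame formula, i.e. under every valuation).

This is the axiom for a generalized confluence (Geach) condition; its first-order frame correspondent is \forall x \forall y \forall z ((x R^2 y \wedge xRz) \to \exists w (yRw \wedge z R^2 w)).
A: fails — w3R²w1, w3Rw1 but no w with w1Rw and w1R²w.
B: fails — sR²s, sRt but no w with sRw and tR²w.
C: fails — vR²u, vRu but no t with uRt and uR²t.
D: ✓.
Valid on: D.

D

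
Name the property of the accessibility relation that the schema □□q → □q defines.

density

Suppose □□q→□q is valid. Take Rxy and set V(q)={w : xR²w}. Then □□q at x, so □q at x, so q at y, i.e. ∃z(Rxz∧Rzy).
Conversely, on a frame with density the schema holds at every world under every valuation.
So the correspondent is density.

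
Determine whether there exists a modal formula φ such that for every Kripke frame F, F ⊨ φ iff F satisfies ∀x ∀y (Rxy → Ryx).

This is a Sahlqvist condition; the B axiom q → □◇q defines it.
Suppose q→□◇q is valid. Take Rxy and set V(q)={x}. Then q at x, so □◇q at x, so ◇q at y, so some z with Ryz has q; z=x, i.e. Ryx.

Definable; q → □◇q defines it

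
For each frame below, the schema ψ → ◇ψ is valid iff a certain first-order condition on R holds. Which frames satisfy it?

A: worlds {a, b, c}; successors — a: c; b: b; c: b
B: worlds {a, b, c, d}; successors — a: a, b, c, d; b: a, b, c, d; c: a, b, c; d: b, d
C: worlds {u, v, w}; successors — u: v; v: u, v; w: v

B

Frame correspondent (Sahlqvist): ∀x Rxx — i.e. reflexivity.
A: fails — world a does not see itself.
B: holds.
C: fails — world u does not see itself.
Valid on: B.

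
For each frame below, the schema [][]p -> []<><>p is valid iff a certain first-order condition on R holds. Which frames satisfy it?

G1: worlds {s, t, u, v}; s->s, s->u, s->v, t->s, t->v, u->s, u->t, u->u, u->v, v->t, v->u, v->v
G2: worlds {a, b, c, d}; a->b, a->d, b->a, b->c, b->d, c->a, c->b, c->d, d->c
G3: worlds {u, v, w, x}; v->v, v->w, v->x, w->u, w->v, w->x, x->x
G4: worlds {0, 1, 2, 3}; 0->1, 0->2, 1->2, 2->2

Frame correspondent (Sahlqvist): forall x forall z (xRz -> exists w (x R^2 w & z R^2 w)) — i.e. a generalized confluence (Geach) condition.
G1: ✓.
G2: ✓.
G3: fails — wRu but no t with wR²t and uR²t.
G4: ✓.

G1, G2, G4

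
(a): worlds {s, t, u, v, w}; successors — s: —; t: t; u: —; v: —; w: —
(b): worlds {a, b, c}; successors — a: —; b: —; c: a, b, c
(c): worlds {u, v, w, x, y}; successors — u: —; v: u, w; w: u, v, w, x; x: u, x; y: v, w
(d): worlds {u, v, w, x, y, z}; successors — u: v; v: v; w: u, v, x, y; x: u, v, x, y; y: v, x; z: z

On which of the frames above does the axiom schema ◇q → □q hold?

(a)

The schema corresponds to partial functionality: ∀x ∀y ∀z (Rxy ∧ Rxz → y = z).
(a): holds.
(b): fails — c sees both a and b.
(c): fails — v sees both u and w.
(d): fails — w sees both u and v.
Valid on: (a).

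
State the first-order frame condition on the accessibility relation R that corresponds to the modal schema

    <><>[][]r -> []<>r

This is a Sahlqvist (Geach-type) schema ◇^2□^2r → □^1◇^1r.
First-order correspondent: forall x forall y forall z ((x R^2 y & xRz) -> exists w (y R^2 w & zRw)).

forall x forall y forall z ((x R^2 y & xRz) -> exists w (y R^2 w & zRw))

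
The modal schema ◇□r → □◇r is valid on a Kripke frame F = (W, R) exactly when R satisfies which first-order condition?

Suppose ◇□r→□◇r is valid. Take Rxy, Rxz and set V(r)={w : Ryw}. Then □r at y so ◇□r at x, so □◇r at x, so ◇r at z, giving w with Rzw and Ryw.

convergence: ∀x ∀y ∀z (Rxy ∧ Rxz → ∃w (Ryw ∧ Rzw))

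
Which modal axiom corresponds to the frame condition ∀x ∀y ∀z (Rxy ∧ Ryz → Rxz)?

□r → □□r

A defining formula is □r → □□r (the 4 axiom).
Suppose □r→□□r is valid. Take Rxy, Ryz and set V(r)={w : Rxw}. Then □r at x, so □□r at x, so □r at y, so r at z, i.e. Rxz.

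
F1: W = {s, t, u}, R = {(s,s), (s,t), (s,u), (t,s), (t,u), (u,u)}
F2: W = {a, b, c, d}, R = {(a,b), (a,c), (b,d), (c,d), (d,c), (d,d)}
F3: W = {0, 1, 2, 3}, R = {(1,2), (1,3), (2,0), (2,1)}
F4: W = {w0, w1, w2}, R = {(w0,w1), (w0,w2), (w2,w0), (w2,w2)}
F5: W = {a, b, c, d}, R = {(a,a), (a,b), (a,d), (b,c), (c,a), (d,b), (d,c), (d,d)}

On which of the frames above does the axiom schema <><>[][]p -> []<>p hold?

F1, F2

The schema corresponds to a generalized confluence (Geach) condition: forall x forall y forall z ((x R^2 y & xRz) -> exists w (y R^2 w & zRw)).
F1: satisfies the condition.
F2: satisfies the condition.
F3: fails — 1R²0, 1R2 but no w with 0R²w and 2Rw.
F4: fails — w0R²w0, w0Rw1 but no w with w0R²w and w1Rw.
F5: fails — aR²b, aRb but no w with bR²w and bRw.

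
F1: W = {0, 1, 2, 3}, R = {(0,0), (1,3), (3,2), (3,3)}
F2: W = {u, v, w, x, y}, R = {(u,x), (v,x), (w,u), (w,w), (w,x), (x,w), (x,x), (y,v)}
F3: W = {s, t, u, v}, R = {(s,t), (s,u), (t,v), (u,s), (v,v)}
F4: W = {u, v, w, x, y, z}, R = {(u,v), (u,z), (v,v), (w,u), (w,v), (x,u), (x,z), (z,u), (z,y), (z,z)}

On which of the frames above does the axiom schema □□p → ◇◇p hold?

F2, F3

The schema corresponds to a generalized confluence (Geach) condition: ∀x ∃w (xR²w ∧ xR²w).
F1: fails — at 2 but no w with 2R²w and 2R²w.
F2: ✓.
F3: ✓.
F4: fails — at y but no t with yR²t and yR²t.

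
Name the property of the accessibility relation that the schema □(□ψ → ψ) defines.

Suppose □(□ψ→ψ) is valid. Take Rxy and set V(ψ)={w : Ryw}. Then at y, □ψ holds; since □(□ψ→ψ) at x, □ψ→ψ at y, so ψ at y, i.e. Ryy.

Shift-reflexivity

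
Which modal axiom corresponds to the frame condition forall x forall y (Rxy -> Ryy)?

□(□r → r)

The condition is shift-reflexivity. The T□ schema □(□r → r) defines it.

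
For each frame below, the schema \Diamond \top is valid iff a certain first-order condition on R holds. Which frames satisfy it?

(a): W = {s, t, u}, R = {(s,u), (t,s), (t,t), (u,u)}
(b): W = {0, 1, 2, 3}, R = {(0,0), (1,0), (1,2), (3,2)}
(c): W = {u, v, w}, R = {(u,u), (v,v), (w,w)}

(a), (c)

Frame correspondent (Sahlqvist): \forall x \exists y Rxy — i.e. seriality.
(a): ✓.
(b): fails — world 2 has no successor.
(c): ✓.
Valid on: (a), (c).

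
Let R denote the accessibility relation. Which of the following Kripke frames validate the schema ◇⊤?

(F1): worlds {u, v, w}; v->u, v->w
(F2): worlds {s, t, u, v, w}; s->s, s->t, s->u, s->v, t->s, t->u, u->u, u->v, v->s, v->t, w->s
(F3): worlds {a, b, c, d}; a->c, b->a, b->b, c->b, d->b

(F2), (F3)

The schema corresponds to seriality: ∀x ∃y Rxy.
(F1): fails — world u has no successor.
(F2): ✓.
(F3): ✓.
Valid on: (F2), (F3).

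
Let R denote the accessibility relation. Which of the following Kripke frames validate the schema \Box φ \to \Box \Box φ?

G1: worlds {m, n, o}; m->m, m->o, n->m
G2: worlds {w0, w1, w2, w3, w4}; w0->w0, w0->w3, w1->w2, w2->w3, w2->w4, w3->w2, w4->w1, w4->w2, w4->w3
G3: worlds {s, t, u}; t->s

G3

The schema corresponds to transitivity: \forall x \forall y \forall z (Rxy \wedge Ryz \to Rxz).
G1: fails — Rnm and Rmo but not Rno.
G2: fails — Rw1w2 and Rw2w4 but not Rw1w4.
G3: condition met.
Valid on: G3.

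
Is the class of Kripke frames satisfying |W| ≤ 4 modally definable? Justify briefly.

Not modally definable

Any modally definable frame class is closed under disjoint unions.
Any modal formula valid on each of 5 disjoint one-world frames is valid on their disjoint union (validity is preserved under disjoint unions). Each one-world frame has |W|=1≤4, but the union has |W|=5.
So no modal formula (or set of formulas) defines exactly the |W|≤4 frames.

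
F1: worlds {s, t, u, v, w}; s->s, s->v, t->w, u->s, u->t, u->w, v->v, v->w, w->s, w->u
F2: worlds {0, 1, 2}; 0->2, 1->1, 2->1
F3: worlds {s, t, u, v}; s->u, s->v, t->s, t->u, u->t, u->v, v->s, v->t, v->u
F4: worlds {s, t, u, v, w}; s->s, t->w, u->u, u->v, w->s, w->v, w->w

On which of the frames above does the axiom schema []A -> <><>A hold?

This is the axiom for a generalized confluence (Geach) condition; its first-order frame correspondent is forall x exists w (xRw & x R^2 w).
F1: fails — at t but no w* with tRw* and tR²w*.
F2: fails — at 0 but no w with 0Rw and 0R²w.
F3: condition met.
F4: fails — at v but no w* with vRw* and vR²w*.

F3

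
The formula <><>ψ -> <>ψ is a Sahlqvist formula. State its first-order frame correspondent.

transitivity: forall x forall y forall z (Rxy & Ryz -> Rxz)

This schema is equivalent to the 4 axiom □ψ → □□ψ.
Its frame correspondent is transitivity — forall x forall y forall z (Rxy & Ryz -> Rxz).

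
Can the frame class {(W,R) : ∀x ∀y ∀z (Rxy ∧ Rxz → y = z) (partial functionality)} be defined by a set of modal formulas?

Yes: it is partial functionality, defined by the CD schema ◇r → □r.

Definable; ◇r → □r defines it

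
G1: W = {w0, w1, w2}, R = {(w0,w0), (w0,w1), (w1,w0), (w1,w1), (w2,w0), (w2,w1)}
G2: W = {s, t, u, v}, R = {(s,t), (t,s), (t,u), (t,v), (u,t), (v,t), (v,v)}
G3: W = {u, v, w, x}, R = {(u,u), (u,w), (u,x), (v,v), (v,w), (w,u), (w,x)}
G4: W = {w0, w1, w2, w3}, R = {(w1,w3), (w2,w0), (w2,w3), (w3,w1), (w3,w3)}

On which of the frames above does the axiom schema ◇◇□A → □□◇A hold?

Frame correspondent (Sahlqvist): ∀x ∀y ∀z ((xR²y ∧ xR²z) → ∃w (yRw ∧ zRw)) — i.e. a generalized confluence (Geach) condition.
G1: holds.
G2: fails — vR²s, vR²t but no w with sRw and tRw.
G3: fails — uR²u, uR²x but no t with uRt and xRt.
G4: holds.
Valid on: G1, G4.

G1, G4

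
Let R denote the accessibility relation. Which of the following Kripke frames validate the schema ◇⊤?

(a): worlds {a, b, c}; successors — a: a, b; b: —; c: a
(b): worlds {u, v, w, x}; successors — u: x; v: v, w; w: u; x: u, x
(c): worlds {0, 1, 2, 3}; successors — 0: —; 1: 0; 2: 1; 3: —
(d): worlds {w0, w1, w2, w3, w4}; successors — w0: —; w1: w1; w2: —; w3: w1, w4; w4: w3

(b)

Frame correspondent (Sahlqvist): ∀x ∃y Rxy — i.e. seriality.
(a): fails — world b has no successor.
(b): satisfies the condition.
(c): fails — world 0 has no successor.
(d): fails — world w0 has no successor.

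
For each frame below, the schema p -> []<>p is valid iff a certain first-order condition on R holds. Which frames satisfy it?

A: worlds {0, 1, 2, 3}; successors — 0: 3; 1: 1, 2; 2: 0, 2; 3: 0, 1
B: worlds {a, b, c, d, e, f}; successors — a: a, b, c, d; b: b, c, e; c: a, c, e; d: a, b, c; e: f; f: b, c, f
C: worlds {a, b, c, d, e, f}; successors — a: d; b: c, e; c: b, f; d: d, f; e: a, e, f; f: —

This is the axiom for symmetry; its first-order frame correspondent is forall x forall y (Rxy -> Ryx).
A: fails — R31 but not R13.
B: fails — Rbc but not Rcb.
C: fails — Rcf but not Rfc.

none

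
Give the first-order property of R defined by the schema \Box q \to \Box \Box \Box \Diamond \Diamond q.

This is a Sahlqvist (Geach-type) schema ◇^0□^1q → □^3◇^2q.
Minimal-valuation argument: fix x; take any y with xR^0y and any z with xR^3z. Set V(q) to the set of worlds R-reachable from y in exactly 1 step. Then □^1q holds at y, so the antecedent holds at x; validity forces ◇^2q at z, giving a w with zR^2w and yR^1w.
First-order correspondent: \forall x \forall z (x R^3 z \to \exists w (xRw \wedge z R^2 w)).

\forall x \forall z (x R^3 z \to \exists w (xRw \wedge z R^2 w))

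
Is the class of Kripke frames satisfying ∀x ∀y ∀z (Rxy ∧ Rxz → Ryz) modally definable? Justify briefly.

The condition is the Euclidean property. A defining modal formula is ◇q → □◇q.
Suppose ◇q→□◇q is valid. Take Rxy, Rxz and set V(q)={y}. Then ◇q at x, so □◇q at x, so ◇q at z, so some w with Rzw has q; w=y, i.e. Rzy. By symmetry of the argument, Ryz.

Definable; ◇q → □◇q defines it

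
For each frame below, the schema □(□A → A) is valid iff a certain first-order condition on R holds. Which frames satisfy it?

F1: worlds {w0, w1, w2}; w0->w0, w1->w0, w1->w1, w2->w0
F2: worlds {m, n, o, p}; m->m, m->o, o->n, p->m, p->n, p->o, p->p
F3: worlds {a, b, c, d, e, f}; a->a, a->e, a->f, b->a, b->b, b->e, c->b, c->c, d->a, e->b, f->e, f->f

The schema corresponds to shift-reflexivity: ∀x ∀y (Rxy → Ryy).
F1: satisfies the condition.
F2: fails — Ron but not Rnn.
F3: fails — Rae but not Ree.
Valid on: F1.

F1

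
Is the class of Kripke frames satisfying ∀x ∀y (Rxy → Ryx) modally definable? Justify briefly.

This is a Sahlqvist condition; the B axiom r → □◇r defines it.

Definable; r → □◇r defines it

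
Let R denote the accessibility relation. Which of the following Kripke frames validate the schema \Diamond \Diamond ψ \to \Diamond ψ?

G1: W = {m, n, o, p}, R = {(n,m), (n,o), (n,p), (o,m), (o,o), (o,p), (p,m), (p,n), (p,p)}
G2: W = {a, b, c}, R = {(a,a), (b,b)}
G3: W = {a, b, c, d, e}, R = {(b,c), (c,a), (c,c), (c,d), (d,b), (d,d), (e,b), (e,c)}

Frame correspondent (Sahlqvist): \forall x \forall y \forall z (Rxy \wedge Ryz \to Rxz) — i.e. transitivity.
G1: fails — Rop and Rpn but not Ron.
G2: ✓.
G3: fails — Rbc and Rcd but not Rbd.

G2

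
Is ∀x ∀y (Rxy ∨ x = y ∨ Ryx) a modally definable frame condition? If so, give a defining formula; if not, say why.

Not definable by any modal formula

If a class were modally definable it would be closed under disjoint unions (Goldblatt–Thomason).
Take 3 disjoint single-world reflexive frames: each is trivially connected, but their disjoint union has 3 worlds with no edge between distinct components, so it is not connected.
Hence connectedness of R is not modally definable.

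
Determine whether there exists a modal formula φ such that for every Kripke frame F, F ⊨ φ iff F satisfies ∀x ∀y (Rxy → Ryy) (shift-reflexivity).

Yes: it is shift-reflexivity, defined by the T□ schema □(□q → q).
Suppose □(□q→q) is valid. Take Rxy and set V(q)={w : Ryw}. Then at y, □q holds; since □(□q→q) at x, □q→q at y, so q at y, i.e. Ryy.

Yes, by □(□q → q)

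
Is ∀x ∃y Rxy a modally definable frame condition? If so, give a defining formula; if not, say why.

The condition is seriality. A defining modal formula is □r → ◇r.

Yes, by □r → ◇r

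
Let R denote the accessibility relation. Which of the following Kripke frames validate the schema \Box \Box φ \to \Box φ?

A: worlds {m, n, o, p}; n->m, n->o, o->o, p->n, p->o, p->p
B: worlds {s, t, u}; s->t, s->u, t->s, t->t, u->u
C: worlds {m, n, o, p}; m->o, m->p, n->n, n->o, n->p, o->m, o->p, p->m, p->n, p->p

The schema corresponds to density: \forall x \forall y (Rxy \to \exists z (Rxz \wedge Rzy)).
A: fails — Rnm but no z with Rnz and Rzm.
B: satisfies the condition.
C: fails — Rmo but no z with Rmz and Rzo.
Valid on: B.

B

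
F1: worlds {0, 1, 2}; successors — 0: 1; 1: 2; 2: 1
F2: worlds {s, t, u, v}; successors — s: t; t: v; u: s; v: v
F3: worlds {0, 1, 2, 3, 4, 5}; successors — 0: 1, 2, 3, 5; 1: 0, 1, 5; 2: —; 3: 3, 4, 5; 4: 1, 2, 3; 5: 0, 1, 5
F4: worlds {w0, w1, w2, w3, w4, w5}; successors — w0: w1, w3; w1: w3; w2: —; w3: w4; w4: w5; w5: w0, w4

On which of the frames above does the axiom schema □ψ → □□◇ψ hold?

F1

The schema corresponds to a generalized confluence (Geach) condition: ∀x ∀z (xR²z → ∃w (xRw ∧ zRw)).
F1: satisfies the condition.
F2: fails — sR²v but no w with sRw and vRw.
F3: fails — 1R²2 but no w with 1Rw and 2Rw.
F4: fails — w0R²w3 but no w with w0Rw and w3Rw.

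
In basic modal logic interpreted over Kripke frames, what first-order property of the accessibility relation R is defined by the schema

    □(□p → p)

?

shift-reflexivity: ∀x ∀y (Rxy → Ryy)

Suppose □(□p→p) is valid. Take Rxy and set V(p)={w : Ryw}. Then at y, □p holds; since □(□p→p) at x, □p→p at y, so p at y, i.e. Ryy.
Conversely, any frame satisfying ∀x ∀y (Rxy → Ryy) validates the schema.
So the correspondent is shift-reflexivity.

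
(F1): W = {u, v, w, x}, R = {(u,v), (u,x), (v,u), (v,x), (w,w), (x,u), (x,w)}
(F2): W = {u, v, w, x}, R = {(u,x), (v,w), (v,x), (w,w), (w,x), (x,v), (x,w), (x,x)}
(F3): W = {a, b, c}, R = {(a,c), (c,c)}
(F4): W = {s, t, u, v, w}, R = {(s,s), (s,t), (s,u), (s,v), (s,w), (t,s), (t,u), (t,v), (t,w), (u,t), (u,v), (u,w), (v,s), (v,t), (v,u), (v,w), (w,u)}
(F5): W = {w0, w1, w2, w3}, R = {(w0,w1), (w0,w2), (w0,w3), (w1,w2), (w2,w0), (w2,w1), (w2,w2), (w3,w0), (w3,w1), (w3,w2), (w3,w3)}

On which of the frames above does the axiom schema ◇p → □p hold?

The schema corresponds to partial functionality: ∀x ∀y ∀z (Rxy ∧ Rxz → y = z).
(F1): fails — u sees both v and x.
(F2): fails — v sees both w and x.
(F3): satisfies the condition.
(F4): fails — s sees both s and t.
(F5): fails — w0 sees both w1 and w2.

(F3)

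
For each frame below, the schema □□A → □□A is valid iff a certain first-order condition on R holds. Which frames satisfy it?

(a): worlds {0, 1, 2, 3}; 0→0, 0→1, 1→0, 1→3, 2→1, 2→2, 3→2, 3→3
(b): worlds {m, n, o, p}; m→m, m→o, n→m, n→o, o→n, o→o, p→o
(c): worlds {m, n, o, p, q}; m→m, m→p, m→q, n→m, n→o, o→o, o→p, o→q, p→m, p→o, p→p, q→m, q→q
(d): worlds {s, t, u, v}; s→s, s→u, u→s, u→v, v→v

(a), (b), (c), (d)

Frame correspondent (Sahlqvist): ∀x ∀z (xR²z → ∃w (xR²w ∧ z = w)) — i.e. a generalized confluence (Geach) condition.
(a): holds.
(b): holds.
(c): holds.
(d): holds.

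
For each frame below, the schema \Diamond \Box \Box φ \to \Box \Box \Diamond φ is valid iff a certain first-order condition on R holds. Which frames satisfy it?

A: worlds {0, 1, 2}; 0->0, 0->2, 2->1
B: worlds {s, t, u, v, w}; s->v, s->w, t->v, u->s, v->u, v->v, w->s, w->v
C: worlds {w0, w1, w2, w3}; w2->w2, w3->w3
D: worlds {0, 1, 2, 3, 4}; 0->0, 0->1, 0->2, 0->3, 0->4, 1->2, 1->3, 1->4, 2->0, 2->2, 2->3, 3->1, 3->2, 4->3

C

Frame correspondent (Sahlqvist): \forall x \forall y \forall z ((xRy \wedge x R^2 z) \to \exists w (y R^2 w \wedge zRw)) — i.e. a generalized confluence (Geach) condition.
A: fails — 0R0, 0R²1 but no w with 0R²w and 1Rw.
B: fails — sRw, sR²u but no w* with wR²w* and uRw*.
C: satisfies the condition.
D: fails — 0R4, 0R²4 but no w with 4R²w and 4Rw.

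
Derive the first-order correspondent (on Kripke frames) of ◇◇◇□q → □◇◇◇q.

This is a Sahlqvist (Geach-type) schema ◇^3□^1q → □^1◇^3q.
Minimal-valuation argument: fix x; take any y with xR^3y and any z with xR^1z. Set V(q) to the set of worlds R-reachable from y in exactly 1 step. Then □^1q holds at y, so the antecedent holds at x; validity forces ◇^3q at z, giving a w with zR^3w and yR^1w.
First-order correspondent: ∀x ∀y ∀z ((xR³y ∧ xRz) → ∃w (yRw ∧ zR³w)).

∀x ∀y ∀z ((xR³y ∧ xRz) → ∃w (yRw ∧ zR³w))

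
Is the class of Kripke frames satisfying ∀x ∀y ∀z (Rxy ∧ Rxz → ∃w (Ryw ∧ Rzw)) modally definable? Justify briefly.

Yes — defined by ◇□p → □◇p

This is a Sahlqvist condition; the .2 axiom ◇□p → □◇p defines it.
Suppose ◇□p→□◇p is valid. Take Rxy, Rxz and set V(p)={w : Ryw}. Then □p at y so ◇□p at x, so □◇p at x, so ◇p at z, giving w with Rzw and Ryw.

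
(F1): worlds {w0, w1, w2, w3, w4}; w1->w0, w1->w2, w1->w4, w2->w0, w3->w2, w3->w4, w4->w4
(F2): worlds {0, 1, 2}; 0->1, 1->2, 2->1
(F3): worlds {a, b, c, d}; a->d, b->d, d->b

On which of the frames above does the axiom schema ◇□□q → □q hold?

Frame correspondent (Sahlqvist): ∀x ∀y ∀z ((xRy ∧ xRz) → ∃w (yR²w ∧ z = w)) — i.e. a generalized confluence (Geach) condition.
(F1): fails — w1Rw0, w1Rw0 but no w with w0R²w and w0=w.
(F2): condition met.
(F3): condition met.

(F2), (F3)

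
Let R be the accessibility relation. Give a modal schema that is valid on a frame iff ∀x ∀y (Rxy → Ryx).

This is symmetry; the standard corresponding axiom is B: p → □◇p.

p → □◇p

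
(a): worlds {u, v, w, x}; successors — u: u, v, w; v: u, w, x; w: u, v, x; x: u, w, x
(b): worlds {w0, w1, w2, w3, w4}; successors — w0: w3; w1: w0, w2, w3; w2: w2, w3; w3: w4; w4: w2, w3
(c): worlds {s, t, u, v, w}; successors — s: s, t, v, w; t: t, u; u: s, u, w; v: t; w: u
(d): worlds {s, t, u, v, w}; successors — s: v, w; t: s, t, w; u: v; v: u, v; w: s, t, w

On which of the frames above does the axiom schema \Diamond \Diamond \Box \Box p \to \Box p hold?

(a)

This is the axiom for a generalized confluence (Geach) condition; its first-order frame correspondent is \forall x \forall y \forall z ((x R^2 y \wedge xRz) \to \exists w (y R^2 w \wedge z = w)).
(a): holds.
(b): fails — w1R²w2, w1Rw0 but no w with w2R²w and w0=w.
(c): fails — sR²t, sRv but no w* with tR²w* and v=w*.
(d): fails — sR²u, sRw but no w* with uR²w* and w=w*.
Valid on: (a).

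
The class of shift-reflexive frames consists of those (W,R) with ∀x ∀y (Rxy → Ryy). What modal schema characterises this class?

□(□q → q)

The condition is shift-reflexivity. The T□ schema □(□q → q) defines it.
Suppose □(□q→q) is valid. Take Rxy and set V(q)={w : Ryw}. Then at y, □q holds; since □(□q→q) at x, □q→q at y, so q at y, i.e. Ryy.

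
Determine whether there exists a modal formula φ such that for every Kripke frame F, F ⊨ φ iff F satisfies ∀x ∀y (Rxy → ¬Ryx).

If a class were modally definable it would be closed under surjective bounded morphisms (Goldblatt–Thomason).
The 5-cycle (worlds s,t,u,v,w with s→t→u→v→w→s) is asymmetric. Mapping every world to a single reflexive point • is a surjective bounded morphism, and the reflexive point is not asymmetric (R•• but asymmetry requires ¬R••).
So no modal formula (or set of formulas) defines exactly the asymmetric frames.

Not modally definable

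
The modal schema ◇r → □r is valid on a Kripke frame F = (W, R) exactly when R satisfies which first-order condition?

Suppose ◇r→□r is valid. Take Rxy, Rxz and set V(r)={y}. Then ◇r at x, so □r at x, so r at z, i.e. z=y.

partial functionality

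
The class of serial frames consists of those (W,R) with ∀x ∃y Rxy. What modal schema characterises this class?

□p → ◇p

A defining formula is □p → ◇p (the D axiom).
Suppose □p→◇p is valid. At any x set V(p)=W. Then □p at x, so ◇p at x, so x has a successor.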